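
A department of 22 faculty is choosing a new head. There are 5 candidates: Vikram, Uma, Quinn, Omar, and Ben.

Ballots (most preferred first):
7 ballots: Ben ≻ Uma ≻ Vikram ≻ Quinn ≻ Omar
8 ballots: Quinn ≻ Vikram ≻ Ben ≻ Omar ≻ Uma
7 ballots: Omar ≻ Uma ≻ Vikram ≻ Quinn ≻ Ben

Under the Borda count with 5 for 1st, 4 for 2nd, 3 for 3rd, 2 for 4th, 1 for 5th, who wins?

Vikram: 7×3 + 8×4 + 7×3 = 74
Uma: 7×4 + 8×1 + 7×4 = 64
Quinn: 7×2 + 8×5 + 7×2 = 68
Omar: 7×1 + 8×2 + 7×5 = 58
Ben: 7×5 + 8×3 + 7×1 = 66

Vikram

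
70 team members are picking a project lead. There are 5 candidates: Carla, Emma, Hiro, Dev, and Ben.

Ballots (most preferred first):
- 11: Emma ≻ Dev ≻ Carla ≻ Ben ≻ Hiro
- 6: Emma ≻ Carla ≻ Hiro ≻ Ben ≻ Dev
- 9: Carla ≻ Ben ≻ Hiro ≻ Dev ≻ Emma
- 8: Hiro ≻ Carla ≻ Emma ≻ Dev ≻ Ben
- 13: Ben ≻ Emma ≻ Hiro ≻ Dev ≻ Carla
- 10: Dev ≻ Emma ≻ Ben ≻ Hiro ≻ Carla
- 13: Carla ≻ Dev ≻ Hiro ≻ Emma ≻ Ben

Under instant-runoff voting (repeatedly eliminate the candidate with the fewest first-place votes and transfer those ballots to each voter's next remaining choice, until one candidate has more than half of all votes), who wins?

Round 1: Carla 22, Emma 17, Hiro 8, Dev 10, Ben 13. Hiro eliminated.
Round 2: Carla 30, Emma 17, Dev 10, Ben 13. Dev eliminated.
Round 3: Carla 30, Emma 27, Ben 13. Ben eliminated.
Round 4: Carla 30, Emma 40. Emma has a majority (≥36).

Emma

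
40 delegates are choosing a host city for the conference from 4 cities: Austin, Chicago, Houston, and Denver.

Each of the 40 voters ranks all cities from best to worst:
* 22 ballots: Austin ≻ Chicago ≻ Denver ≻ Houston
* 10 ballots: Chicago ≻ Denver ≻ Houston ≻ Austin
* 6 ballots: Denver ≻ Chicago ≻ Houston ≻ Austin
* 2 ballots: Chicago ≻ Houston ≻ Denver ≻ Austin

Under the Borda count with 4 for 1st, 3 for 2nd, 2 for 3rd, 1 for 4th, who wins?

Austin: 22×4 + 10×1 + 6×1 + 2×1 = 106
Chicago: 22×3 + 10×4 + 6×3 + 2×4 = 132
Houston: 22×1 + 10×2 + 6×2 + 2×3 = 60
Denver: 22×2 + 10×3 + 6×4 + 2×2 = 102

Chicago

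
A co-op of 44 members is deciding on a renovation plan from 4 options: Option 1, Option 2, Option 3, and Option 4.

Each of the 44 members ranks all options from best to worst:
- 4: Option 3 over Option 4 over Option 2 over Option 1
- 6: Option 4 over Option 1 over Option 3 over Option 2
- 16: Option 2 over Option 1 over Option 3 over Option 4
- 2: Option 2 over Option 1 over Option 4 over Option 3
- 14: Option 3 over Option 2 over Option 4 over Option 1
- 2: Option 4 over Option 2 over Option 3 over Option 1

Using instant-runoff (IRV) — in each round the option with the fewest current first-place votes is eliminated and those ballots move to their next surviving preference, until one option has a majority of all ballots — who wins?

Round 1: Option 1 0, Option 2 18, Option 3 18, Option 4 8. Option 1 eliminated.
Round 2: Option 2 18, Option 3 18, Option 4 8. Option 4 eliminated.
Round 3: Option 2 20, Option 3 24. Option 3 has a majority (≥23).

Option 3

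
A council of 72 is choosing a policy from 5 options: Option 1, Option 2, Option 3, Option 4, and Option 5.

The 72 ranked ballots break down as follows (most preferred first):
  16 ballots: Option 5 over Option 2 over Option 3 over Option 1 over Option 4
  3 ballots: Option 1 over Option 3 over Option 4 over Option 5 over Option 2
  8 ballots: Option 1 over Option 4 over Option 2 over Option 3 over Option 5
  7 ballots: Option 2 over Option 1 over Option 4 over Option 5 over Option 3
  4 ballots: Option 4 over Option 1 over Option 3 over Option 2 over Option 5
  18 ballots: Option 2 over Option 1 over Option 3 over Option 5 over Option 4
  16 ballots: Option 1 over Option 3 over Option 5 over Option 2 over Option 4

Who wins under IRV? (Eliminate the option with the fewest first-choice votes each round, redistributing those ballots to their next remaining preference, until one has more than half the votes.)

Option 2

Round 1: Option 1 27, Option 2 25, Option 3 0, Option 4 4, Option 5 16. Option 3 eliminated.
Round 2: Option 1 27, Option 2 25, Option 4 4, Option 5 16. Option 4 eliminated.
Round 3: Option 1 31, Option 2 25, Option 5 16. Option 5 eliminated.
Round 4: Option 1 31, Option 2 41. Option 2 has a majority (≥37).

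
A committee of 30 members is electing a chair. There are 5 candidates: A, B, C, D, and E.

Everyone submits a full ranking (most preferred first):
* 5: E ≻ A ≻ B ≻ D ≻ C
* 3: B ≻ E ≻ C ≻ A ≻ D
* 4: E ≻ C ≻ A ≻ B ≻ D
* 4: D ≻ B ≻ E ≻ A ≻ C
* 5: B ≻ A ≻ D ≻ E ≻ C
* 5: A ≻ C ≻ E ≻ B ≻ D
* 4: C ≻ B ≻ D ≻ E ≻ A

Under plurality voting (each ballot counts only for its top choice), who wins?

E

First-place votes: A 5, B 8, C 4, D 4, E 9.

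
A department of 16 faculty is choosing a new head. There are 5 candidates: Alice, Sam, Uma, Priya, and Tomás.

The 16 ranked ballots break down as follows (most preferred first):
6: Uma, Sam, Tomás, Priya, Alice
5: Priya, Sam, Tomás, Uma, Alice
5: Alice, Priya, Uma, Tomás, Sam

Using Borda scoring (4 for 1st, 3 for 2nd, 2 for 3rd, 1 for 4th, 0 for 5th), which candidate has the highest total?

Priya

Alice: 6×0 + 5×0 + 5×4 = 20
Sam: 6×3 + 5×3 + 5×0 = 33
Uma: 6×4 + 5×1 + 5×2 = 39
Priya: 6×1 + 5×4 + 5×3 = 41
Tomás: 6×2 + 5×2 + 5×1 = 27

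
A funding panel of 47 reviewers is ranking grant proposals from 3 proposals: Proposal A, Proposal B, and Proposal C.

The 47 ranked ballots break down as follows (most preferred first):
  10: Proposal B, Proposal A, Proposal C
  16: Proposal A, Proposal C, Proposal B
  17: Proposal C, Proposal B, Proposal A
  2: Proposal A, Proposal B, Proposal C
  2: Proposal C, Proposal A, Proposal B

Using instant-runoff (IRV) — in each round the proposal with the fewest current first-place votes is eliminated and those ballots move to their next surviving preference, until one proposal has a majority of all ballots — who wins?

Round 1: Proposal A 18, Proposal B 10, Proposal C 19. Proposal B eliminated.
Round 2: Proposal A 28, Proposal C 19. Proposal A has a majority (≥24).

Proposal A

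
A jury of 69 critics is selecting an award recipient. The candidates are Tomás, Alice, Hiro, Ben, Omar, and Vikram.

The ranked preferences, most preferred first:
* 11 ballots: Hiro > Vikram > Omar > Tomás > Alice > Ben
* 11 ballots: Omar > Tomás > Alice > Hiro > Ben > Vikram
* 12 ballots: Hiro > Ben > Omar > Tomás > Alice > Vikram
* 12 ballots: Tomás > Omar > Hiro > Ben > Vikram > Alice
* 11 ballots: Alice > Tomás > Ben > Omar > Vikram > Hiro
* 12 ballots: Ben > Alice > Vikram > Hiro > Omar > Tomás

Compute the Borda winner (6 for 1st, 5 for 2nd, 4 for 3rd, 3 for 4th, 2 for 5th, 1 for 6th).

Omar

Tomás: 11×3 + 11×5 + 12×3 + 12×6 + 11×5 + 12×1 = 263
Alice: 11×2 + 11×4 + 12×2 + 12×1 + 11×6 + 12×5 = 228
Hiro: 11×6 + 11×3 + 12×6 + 12×4 + 11×1 + 12×3 = 266
Ben: 11×1 + 11×2 + 12×5 + 12×3 + 11×4 + 12×6 = 245
Omar: 11×4 + 11×6 + 12×4 + 12×5 + 11×3 + 12×2 = 275
Vikram: 11×5 + 11×1 + 12×1 + 12×2 + 11×2 + 12×4 = 172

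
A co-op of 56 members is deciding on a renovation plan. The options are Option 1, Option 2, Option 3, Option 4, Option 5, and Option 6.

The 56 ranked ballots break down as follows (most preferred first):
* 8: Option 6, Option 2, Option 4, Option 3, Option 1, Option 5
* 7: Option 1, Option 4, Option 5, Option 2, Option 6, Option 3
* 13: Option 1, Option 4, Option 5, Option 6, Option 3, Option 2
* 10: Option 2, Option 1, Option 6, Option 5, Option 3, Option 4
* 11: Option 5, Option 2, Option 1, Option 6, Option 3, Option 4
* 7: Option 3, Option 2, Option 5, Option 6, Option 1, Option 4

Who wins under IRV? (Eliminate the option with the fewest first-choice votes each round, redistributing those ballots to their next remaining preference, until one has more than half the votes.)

Option 2

Round 1: Option 1 20, Option 2 10, Option 3 7, Option 4 0, Option 5 11, Option 6 8. Option 4 eliminated.
Round 2: Option 1 20, Option 2 10, Option 3 7, Option 5 11, Option 6 8. Option 3 eliminated.
Round 3: Option 1 20, Option 2 17, Option 5 11, Option 6 8. Option 6 eliminated.
Round 4: Option 1 20, Option 2 25, Option 5 11. Option 5 eliminated.
Round 5: Option 1 20, Option 2 36. Option 2 has a majority (≥29).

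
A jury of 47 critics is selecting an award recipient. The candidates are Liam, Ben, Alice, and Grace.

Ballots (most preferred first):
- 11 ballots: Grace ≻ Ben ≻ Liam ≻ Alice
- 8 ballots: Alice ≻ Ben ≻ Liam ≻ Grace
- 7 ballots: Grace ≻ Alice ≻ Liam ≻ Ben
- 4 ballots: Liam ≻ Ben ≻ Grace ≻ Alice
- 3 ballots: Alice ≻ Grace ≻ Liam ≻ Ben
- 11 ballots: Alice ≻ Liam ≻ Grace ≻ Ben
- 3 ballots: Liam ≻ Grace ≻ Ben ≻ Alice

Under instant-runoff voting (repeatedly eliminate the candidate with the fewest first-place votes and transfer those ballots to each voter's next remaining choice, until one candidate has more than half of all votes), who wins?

Round 1: Liam 7, Ben 0, Alice 22, Grace 18. Ben eliminated.
Round 2: Liam 7, Alice 22, Grace 18. Liam eliminated.
Round 3: Alice 22, Grace 25. Grace has a majority (≥24).

Grace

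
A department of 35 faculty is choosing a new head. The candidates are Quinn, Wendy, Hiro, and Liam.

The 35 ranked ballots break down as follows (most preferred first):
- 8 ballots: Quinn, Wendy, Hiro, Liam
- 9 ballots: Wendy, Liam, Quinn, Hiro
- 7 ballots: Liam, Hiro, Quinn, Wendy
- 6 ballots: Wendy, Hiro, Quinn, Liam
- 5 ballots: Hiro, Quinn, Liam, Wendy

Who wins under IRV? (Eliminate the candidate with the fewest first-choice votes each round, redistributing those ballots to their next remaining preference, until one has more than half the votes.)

Quinn

Round 1: Quinn 8, Wendy 15, Hiro 5, Liam 7. Hiro eliminated.
Round 2: Quinn 13, Wendy 15, Liam 7. Liam eliminated.
Round 3: Quinn 20, Wendy 15. Quinn has a majority (≥18).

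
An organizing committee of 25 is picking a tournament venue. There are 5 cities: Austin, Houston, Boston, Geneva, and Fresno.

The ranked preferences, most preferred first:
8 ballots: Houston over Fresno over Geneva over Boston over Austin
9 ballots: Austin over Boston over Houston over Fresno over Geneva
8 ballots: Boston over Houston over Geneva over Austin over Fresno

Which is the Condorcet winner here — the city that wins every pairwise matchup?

Boston

Boston vs Austin: 16–9
Boston vs Houston: 17–8
Boston vs Geneva: 17–8
Boston vs Fresno: 17–8
Boston beats every other city.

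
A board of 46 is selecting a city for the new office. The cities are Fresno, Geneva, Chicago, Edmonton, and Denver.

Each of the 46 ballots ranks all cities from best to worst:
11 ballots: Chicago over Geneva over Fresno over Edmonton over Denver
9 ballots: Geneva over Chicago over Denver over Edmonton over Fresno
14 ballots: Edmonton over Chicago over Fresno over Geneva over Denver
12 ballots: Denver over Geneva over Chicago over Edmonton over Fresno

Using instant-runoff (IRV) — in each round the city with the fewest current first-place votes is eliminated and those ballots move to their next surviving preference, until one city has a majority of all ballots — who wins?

Chicago

Round 1: Fresno 0, Geneva 9, Chicago 11, Edmonton 14, Denver 12. Fresno eliminated.
Round 2: Geneva 9, Chicago 11, Edmonton 14, Denver 12. Geneva eliminated.
Round 3: Chicago 20, Edmonton 14, Denver 12. Denver eliminated.
Round 4: Chicago 32, Edmonton 14. Chicago has a majority (≥24).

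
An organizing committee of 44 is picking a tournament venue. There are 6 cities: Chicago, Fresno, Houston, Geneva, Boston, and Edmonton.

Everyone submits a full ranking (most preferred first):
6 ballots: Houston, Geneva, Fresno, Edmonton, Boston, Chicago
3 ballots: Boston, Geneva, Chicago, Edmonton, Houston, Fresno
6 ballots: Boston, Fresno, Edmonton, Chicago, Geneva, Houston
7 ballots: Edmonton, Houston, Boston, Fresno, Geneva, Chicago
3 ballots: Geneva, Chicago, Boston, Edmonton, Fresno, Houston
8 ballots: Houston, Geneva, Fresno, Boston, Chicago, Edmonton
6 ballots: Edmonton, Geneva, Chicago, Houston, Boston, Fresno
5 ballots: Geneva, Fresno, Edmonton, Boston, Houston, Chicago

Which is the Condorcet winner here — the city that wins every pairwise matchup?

Geneva

Geneva vs Chicago: 38–6
Geneva vs Fresno: 31–13
Geneva vs Houston: 23–21
Geneva vs Boston: 28–16
Geneva vs Edmonton: 25–19
Geneva beats every other city.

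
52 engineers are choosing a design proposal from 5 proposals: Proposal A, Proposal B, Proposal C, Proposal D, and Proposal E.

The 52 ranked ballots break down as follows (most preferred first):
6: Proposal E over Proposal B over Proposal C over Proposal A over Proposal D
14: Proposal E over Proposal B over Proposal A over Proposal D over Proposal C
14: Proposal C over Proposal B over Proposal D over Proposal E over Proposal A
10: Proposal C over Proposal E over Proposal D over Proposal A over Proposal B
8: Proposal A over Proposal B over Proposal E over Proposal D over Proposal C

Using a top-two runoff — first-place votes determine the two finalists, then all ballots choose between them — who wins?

Proposal E

Round 1 first-place votes: Proposal A 8, Proposal B 0, Proposal C 24, Proposal D 0, Proposal E 20. Proposal C and Proposal E advance.
Runoff: Proposal C is ranked above Proposal E on 24 ballots, Proposal E above Proposal C on 28.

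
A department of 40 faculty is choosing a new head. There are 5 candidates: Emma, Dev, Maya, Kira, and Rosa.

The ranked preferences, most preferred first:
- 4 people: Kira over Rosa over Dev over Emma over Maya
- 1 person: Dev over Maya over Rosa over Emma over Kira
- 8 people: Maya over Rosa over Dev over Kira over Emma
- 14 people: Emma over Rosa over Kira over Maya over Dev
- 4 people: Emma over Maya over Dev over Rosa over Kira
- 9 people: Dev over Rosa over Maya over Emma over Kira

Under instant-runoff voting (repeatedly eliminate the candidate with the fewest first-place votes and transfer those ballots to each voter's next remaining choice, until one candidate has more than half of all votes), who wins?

Dev

Round 1: Emma 18, Dev 10, Maya 8, Kira 4, Rosa 0. Rosa eliminated.
Round 2: Emma 18, Dev 10, Maya 8, Kira 4. Kira eliminated.
Round 3: Emma 18, Dev 14, Maya 8. Maya eliminated.
Round 4: Emma 18, Dev 22. Dev has a majority (≥21).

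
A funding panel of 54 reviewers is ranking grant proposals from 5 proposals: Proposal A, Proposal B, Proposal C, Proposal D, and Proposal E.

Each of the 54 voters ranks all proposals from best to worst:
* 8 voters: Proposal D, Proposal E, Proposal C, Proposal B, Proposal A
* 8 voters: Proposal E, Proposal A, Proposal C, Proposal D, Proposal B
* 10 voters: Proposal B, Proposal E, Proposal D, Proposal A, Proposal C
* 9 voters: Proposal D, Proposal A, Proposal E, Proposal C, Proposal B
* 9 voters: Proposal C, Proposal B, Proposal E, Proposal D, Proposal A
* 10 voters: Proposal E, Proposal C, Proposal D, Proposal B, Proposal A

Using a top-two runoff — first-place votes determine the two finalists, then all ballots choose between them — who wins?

Proposal E

Round 1 first-place votes: Proposal A 0, Proposal B 10, Proposal C 9, Proposal D 17, Proposal E 18. Proposal E and Proposal D advance.
Runoff: Proposal E is ranked above Proposal D on 37 ballots, Proposal D above Proposal E on 17.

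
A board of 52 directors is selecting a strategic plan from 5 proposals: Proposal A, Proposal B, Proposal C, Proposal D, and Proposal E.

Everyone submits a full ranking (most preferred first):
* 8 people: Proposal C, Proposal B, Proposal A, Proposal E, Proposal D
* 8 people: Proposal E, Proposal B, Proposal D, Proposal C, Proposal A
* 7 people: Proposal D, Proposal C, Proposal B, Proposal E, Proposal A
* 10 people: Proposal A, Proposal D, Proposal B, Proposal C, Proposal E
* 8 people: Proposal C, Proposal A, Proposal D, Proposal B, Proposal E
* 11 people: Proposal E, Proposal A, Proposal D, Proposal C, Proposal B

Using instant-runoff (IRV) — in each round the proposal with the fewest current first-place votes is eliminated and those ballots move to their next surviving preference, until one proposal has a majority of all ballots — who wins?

Round 1: Proposal A 10, Proposal B 0, Proposal C 16, Proposal D 7, Proposal E 19. Proposal B eliminated.
Round 2: Proposal A 10, Proposal C 16, Proposal D 7, Proposal E 19. Proposal D eliminated.
Round 3: Proposal A 10, Proposal C 23, Proposal E 19. Proposal A eliminated.
Round 4: Proposal C 33, Proposal E 19. Proposal C has a majority (≥27).

Proposal C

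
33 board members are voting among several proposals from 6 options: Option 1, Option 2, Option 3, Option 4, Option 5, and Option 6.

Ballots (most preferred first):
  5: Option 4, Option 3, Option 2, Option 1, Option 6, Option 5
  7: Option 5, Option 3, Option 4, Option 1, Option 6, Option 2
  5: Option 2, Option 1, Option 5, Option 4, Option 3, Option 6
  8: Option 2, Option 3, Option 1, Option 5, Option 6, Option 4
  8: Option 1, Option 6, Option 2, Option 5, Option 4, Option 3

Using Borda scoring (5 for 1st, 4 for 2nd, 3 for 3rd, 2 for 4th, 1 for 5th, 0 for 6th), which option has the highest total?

Option 1: 5×2 + 7×2 + 5×4 + 8×3 + 8×5 = 108
Option 2: 5×3 + 7×0 + 5×5 + 8×5 + 8×3 = 104
Option 3: 5×4 + 7×4 + 5×1 + 8×4 + 8×0 = 85
Option 4: 5×5 + 7×3 + 5×2 + 8×0 + 8×1 = 64
Option 5: 5×0 + 7×5 + 5×3 + 8×2 + 8×2 = 82
Option 6: 5×1 + 7×1 + 5×0 + 8×1 + 8×4 = 52

Option 1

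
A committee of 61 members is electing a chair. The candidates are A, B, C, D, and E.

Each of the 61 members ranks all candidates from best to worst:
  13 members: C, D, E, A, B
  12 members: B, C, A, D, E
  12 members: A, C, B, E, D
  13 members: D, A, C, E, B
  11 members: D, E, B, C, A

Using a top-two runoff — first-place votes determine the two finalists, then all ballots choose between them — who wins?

Round 1 first-place votes: A 12, B 12, C 13, D 24, E 0. D and C advance.
Runoff: D is ranked above C on 24 ballots, C above D on 37.

C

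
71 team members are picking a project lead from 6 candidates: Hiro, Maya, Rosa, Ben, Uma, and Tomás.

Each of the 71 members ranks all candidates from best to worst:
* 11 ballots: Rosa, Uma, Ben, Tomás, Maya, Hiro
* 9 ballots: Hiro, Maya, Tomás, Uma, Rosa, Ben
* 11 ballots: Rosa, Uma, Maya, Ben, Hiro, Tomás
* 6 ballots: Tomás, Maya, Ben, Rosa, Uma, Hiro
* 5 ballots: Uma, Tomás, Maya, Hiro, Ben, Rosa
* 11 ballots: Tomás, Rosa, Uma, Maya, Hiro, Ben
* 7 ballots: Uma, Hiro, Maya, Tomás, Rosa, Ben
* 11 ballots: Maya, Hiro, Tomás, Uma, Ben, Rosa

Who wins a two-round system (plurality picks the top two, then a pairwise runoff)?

Round 1 first-place votes: Hiro 9, Maya 11, Rosa 22, Ben 0, Uma 12, Tomás 17. Rosa and Tomás advance.
Runoff: Rosa is ranked above Tomás on 22 ballots, Tomás above Rosa on 49.

Tomás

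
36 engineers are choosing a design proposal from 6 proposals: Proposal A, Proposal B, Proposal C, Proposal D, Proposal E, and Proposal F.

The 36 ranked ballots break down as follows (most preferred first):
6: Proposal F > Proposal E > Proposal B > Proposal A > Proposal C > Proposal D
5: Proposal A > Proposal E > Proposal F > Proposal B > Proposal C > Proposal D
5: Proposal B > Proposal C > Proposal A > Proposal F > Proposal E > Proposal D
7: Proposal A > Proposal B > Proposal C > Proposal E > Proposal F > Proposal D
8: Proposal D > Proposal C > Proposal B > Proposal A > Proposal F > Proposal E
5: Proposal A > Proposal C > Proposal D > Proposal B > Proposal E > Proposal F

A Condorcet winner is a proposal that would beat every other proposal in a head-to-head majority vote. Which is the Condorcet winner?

Proposal B vs Proposal A: 19–17
Proposal B vs Proposal C: 23–13
Proposal B vs Proposal D: 23–13
Proposal B vs Proposal E: 25–11
Proposal B vs Proposal F: 25–11
Proposal B beats every other proposal.

Proposal B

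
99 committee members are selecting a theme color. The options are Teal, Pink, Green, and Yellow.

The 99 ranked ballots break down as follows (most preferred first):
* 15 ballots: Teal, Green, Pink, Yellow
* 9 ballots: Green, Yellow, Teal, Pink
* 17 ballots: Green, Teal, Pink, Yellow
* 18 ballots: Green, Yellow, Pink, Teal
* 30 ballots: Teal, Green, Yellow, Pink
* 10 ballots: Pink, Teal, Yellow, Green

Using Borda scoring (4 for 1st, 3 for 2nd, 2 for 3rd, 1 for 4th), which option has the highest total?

Green

Teal: 15×4 + 9×2 + 17×3 + 18×1 + 30×4 + 10×3 = 297
Pink: 15×2 + 9×1 + 17×2 + 18×2 + 30×1 + 10×4 = 179
Green: 15×3 + 9×4 + 17×4 + 18×4 + 30×3 + 10×1 = 321
Yellow: 15×1 + 9×3 + 17×1 + 18×3 + 30×2 + 10×2 = 193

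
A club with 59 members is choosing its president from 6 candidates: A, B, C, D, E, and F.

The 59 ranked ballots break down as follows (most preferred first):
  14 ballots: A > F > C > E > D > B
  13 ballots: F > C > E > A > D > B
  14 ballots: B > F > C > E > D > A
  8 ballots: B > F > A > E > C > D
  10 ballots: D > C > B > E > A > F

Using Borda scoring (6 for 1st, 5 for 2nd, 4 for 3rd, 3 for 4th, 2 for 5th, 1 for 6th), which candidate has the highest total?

A: 14×6 + 13×3 + 14×1 + 8×4 + 10×2 = 189
B: 14×1 + 13×1 + 14×6 + 8×6 + 10×4 = 199
C: 14×4 + 13×5 + 14×4 + 8×2 + 10×5 = 243
D: 14×2 + 13×2 + 14×2 + 8×1 + 10×6 = 150
E: 14×3 + 13×4 + 14×3 + 8×3 + 10×3 = 190
F: 14×5 + 13×6 + 14×5 + 8×5 + 10×1 = 268

F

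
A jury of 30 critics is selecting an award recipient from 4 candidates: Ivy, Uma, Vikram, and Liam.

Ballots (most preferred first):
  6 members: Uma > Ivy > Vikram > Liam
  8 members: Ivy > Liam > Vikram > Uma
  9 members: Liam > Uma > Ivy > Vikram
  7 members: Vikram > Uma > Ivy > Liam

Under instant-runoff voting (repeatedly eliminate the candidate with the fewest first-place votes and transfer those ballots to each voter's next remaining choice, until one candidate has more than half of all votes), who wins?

Ivy

Round 1: Ivy 8, Uma 6, Vikram 7, Liam 9. Uma eliminated.
Round 2: Ivy 14, Vikram 7, Liam 9. Vikram eliminated.
Round 3: Ivy 21, Liam 9. Ivy has a majority (≥16).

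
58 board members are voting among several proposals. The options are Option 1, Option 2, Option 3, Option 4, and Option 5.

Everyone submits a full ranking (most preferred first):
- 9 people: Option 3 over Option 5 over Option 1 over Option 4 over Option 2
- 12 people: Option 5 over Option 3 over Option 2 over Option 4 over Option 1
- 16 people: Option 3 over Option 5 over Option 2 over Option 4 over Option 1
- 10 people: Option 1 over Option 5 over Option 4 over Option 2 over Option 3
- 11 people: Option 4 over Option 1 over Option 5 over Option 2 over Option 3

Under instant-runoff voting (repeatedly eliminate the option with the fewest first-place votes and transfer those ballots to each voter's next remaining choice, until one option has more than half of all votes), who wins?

Round 1: Option 1 10, Option 2 0, Option 3 25, Option 4 11, Option 5 12. Option 2 eliminated.
Round 2: Option 1 10, Option 3 25, Option 4 11, Option 5 12. Option 1 eliminated.
Round 3: Option 3 25, Option 4 11, Option 5 22. Option 4 eliminated.
Round 4: Option 3 25, Option 5 33. Option 5 has a majority (≥30).

Option 5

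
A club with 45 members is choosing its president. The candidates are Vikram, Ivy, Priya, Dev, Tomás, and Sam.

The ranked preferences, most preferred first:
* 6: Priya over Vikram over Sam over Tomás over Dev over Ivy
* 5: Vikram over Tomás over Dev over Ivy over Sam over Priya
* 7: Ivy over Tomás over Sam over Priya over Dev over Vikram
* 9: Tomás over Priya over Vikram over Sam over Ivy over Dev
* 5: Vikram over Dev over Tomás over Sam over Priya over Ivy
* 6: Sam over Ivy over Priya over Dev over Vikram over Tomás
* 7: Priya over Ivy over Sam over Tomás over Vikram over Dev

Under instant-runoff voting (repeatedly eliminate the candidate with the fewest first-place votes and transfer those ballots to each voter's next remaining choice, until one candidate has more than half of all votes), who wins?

Round 1: Vikram 10, Ivy 7, Priya 13, Dev 0, Tomás 9, Sam 6. Dev eliminated.
Round 2: Vikram 10, Ivy 7, Priya 13, Tomás 9, Sam 6. Sam eliminated.
Round 3: Vikram 10, Ivy 13, Priya 13, Tomás 9. Tomás eliminated.
Round 4: Vikram 10, Ivy 13, Priya 22. Vikram eliminated.
Round 5: Ivy 18, Priya 27. Priya has a majority (≥23).

Priya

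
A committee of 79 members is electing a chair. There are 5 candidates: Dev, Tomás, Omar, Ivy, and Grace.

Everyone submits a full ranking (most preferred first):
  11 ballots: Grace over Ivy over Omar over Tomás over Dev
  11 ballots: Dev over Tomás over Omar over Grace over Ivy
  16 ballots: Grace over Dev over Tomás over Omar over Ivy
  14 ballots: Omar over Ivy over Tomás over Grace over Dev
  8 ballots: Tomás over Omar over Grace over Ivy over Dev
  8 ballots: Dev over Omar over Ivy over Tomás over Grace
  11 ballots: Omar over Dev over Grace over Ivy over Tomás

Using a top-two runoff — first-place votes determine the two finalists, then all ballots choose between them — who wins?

Round 1 first-place votes: Dev 19, Tomás 8, Omar 25, Ivy 0, Grace 27. Grace and Omar advance.
Runoff: Grace is ranked above Omar on 27 ballots, Omar above Grace on 52.

Omar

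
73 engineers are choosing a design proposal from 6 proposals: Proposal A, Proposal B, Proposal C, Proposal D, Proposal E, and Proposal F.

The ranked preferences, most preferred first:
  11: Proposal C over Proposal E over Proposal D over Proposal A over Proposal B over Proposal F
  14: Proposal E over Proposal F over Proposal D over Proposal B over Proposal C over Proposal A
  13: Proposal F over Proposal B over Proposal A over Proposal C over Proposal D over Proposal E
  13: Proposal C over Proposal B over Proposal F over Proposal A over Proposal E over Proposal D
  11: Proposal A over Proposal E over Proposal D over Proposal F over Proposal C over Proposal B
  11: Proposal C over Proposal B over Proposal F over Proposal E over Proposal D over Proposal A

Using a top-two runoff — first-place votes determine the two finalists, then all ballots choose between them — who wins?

Round 1 first-place votes: Proposal A 11, Proposal B 0, Proposal C 35, Proposal D 0, Proposal E 14, Proposal F 13. Proposal C and Proposal E advance.
Runoff: Proposal C is ranked above Proposal E on 48 ballots, Proposal E above Proposal C on 25.

Proposal C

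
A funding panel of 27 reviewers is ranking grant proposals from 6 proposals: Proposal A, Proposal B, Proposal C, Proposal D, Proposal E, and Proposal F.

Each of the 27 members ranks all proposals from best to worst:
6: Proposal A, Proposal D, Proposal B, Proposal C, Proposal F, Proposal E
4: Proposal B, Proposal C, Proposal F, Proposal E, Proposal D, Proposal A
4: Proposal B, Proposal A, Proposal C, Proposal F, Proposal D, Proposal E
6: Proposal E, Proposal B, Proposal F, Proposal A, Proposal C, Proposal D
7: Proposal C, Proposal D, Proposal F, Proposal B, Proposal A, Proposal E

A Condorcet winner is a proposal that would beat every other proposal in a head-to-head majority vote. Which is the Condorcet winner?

Proposal B

Proposal B vs Proposal A: 21–6
Proposal B vs Proposal C: 20–7
Proposal B vs Proposal D: 14–13
Proposal B vs Proposal E: 21–6
Proposal B vs Proposal F: 20–7
Proposal B beats every other proposal.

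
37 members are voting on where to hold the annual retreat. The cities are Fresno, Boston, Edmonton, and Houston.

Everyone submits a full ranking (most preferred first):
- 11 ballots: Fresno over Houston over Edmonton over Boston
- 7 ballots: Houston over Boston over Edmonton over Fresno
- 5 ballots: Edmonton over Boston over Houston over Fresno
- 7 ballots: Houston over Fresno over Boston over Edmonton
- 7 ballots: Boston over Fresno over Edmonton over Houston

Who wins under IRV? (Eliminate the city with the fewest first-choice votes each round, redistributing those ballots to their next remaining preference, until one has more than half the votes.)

Houston

Round 1: Fresno 11, Boston 7, Edmonton 5, Houston 14. Edmonton eliminated.
Round 2: Fresno 11, Boston 12, Houston 14. Fresno eliminated.
Round 3: Boston 12, Houston 25. Houston has a majority (≥19).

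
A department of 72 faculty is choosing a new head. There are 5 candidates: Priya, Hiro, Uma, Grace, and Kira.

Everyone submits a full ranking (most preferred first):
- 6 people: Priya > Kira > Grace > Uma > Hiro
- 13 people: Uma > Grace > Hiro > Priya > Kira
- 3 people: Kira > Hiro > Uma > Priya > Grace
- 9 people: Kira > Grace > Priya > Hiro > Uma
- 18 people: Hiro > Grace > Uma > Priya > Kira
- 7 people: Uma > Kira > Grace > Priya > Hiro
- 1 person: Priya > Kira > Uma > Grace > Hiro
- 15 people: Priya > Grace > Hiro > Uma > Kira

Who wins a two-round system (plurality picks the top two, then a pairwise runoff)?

Uma

Round 1 first-place votes: Priya 22, Hiro 18, Uma 20, Grace 0, Kira 12. Priya and Uma advance.
Runoff: Priya is ranked above Uma on 31 ballots, Uma above Priya on 41.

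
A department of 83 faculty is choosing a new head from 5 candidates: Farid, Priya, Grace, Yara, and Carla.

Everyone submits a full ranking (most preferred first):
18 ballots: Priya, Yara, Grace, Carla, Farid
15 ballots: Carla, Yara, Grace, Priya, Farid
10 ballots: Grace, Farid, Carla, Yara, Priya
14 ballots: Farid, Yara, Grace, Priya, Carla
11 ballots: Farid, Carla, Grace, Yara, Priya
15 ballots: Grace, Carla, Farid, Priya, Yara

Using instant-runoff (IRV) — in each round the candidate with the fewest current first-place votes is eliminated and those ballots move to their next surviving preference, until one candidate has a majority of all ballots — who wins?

Grace

Round 1: Farid 25, Priya 18, Grace 25, Yara 0, Carla 15. Yara eliminated.
Round 2: Farid 25, Priya 18, Grace 25, Carla 15. Carla eliminated.
Round 3: Farid 25, Priya 18, Grace 40. Priya eliminated.
Round 4: Farid 25, Grace 58. Grace has a majority (≥42).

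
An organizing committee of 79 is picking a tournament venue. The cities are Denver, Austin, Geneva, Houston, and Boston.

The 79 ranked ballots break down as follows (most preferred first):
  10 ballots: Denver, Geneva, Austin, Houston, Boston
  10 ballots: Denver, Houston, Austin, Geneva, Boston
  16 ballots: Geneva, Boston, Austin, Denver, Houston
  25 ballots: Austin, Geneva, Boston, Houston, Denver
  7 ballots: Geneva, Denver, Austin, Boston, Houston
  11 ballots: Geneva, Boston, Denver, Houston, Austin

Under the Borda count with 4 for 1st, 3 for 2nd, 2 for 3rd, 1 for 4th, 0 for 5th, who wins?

Geneva

Denver: 10×4 + 10×4 + 16×1 + 25×0 + 7×3 + 11×2 = 139
Austin: 10×2 + 10×2 + 16×2 + 25×4 + 7×2 + 11×0 = 186
Geneva: 10×3 + 10×1 + 16×4 + 25×3 + 7×4 + 11×4 = 251
Houston: 10×1 + 10×3 + 16×0 + 25×1 + 7×0 + 11×1 = 76
Boston: 10×0 + 10×0 + 16×3 + 25×2 + 7×1 + 11×3 = 138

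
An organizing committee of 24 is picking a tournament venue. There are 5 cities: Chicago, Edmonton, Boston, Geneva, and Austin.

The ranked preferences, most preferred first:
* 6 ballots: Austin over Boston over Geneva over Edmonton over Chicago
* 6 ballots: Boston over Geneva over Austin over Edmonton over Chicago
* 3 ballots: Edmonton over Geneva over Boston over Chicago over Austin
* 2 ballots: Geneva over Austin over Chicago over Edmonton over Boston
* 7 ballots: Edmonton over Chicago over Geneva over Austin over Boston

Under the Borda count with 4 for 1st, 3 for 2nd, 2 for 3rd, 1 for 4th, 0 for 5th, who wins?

Geneva

Chicago: 6×0 + 6×0 + 3×1 + 2×2 + 7×3 = 28
Edmonton: 6×1 + 6×1 + 3×4 + 2×1 + 7×4 = 54
Boston: 6×3 + 6×4 + 3×2 + 2×0 + 7×0 = 48
Geneva: 6×2 + 6×3 + 3×3 + 2×4 + 7×2 = 61
Austin: 6×4 + 6×2 + 3×0 + 2×3 + 7×1 = 49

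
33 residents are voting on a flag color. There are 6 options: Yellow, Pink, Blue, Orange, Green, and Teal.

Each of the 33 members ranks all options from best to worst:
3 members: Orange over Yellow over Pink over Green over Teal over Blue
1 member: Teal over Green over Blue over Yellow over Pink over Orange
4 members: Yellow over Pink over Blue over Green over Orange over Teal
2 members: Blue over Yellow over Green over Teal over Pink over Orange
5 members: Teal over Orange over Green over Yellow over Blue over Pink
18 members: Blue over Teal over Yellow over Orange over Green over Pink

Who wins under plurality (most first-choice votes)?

Blue

First-place votes: Yellow 4, Pink 0, Blue 20, Orange 3, Green 0, Teal 6.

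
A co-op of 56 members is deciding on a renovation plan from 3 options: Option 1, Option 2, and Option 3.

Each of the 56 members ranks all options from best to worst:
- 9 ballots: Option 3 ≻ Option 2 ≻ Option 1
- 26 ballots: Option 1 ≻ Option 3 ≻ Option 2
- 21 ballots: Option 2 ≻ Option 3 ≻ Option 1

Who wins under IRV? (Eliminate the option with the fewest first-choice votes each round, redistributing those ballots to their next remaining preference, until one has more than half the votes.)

Option 2

Round 1: Option 1 26, Option 2 21, Option 3 9. Option 3 eliminated.
Round 2: Option 1 26, Option 2 30. Option 2 has a majority (≥29).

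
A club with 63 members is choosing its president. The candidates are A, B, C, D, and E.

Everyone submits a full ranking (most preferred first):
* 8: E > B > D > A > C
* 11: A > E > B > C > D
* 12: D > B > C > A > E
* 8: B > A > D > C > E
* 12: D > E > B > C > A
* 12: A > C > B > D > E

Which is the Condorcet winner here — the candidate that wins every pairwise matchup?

B

B vs A: 40–23
B vs C: 51–12
B vs D: 39–24
B vs E: 32–31
B beats every other candidate.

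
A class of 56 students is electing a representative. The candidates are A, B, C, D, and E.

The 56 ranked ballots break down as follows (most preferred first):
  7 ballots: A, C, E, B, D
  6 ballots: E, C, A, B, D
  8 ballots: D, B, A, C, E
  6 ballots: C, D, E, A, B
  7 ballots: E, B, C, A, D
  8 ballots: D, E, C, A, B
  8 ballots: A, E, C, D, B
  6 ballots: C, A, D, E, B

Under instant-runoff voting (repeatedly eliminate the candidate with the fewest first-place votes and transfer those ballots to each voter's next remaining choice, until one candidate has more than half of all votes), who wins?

Round 1: A 15, B 0, C 12, D 16, E 13. B eliminated.
Round 2: A 15, C 12, D 16, E 13. C eliminated.
Round 3: A 21, D 22, E 13. E eliminated.
Round 4: A 34, D 22. A has a majority (≥29).

A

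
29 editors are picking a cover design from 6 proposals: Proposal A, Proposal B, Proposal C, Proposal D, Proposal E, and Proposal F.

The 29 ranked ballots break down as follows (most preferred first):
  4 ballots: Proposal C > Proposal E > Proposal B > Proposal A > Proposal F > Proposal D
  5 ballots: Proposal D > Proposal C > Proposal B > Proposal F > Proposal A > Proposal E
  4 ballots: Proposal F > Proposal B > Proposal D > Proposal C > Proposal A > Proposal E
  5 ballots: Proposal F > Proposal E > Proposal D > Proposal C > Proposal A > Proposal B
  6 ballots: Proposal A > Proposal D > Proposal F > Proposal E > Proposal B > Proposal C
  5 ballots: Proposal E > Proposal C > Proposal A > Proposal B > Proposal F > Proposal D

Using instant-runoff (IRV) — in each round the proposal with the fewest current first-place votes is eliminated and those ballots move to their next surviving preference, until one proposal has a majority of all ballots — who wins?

Proposal F

Round 1: Proposal A 6, Proposal B 0, Proposal C 4, Proposal D 5, Proposal E 5, Proposal F 9. Proposal B eliminated.
Round 2: Proposal A 6, Proposal C 4, Proposal D 5, Proposal E 5, Proposal F 9. Proposal C eliminated.
Round 3: Proposal A 6, Proposal D 5, Proposal E 9, Proposal F 9. Proposal D eliminated.
Round 4: Proposal A 6, Proposal E 9, Proposal F 14. Proposal A eliminated.
Round 5: Proposal E 9, Proposal F 20. Proposal F has a majority (≥15).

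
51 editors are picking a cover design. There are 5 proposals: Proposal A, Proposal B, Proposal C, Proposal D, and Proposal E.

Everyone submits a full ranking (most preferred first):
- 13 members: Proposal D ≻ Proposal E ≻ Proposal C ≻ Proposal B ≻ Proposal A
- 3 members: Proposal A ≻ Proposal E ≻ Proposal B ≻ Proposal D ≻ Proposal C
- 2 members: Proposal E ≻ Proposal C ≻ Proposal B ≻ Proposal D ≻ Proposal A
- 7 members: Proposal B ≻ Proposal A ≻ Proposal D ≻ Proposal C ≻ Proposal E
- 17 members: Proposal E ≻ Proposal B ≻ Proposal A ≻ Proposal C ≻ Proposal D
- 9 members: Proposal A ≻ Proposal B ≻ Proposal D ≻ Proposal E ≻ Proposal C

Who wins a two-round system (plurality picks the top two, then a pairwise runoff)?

Round 1 first-place votes: Proposal A 12, Proposal B 7, Proposal C 0, Proposal D 13, Proposal E 19. Proposal E and Proposal D advance.
Runoff: Proposal E is ranked above Proposal D on 22 ballots, Proposal D above Proposal E on 29.

Proposal D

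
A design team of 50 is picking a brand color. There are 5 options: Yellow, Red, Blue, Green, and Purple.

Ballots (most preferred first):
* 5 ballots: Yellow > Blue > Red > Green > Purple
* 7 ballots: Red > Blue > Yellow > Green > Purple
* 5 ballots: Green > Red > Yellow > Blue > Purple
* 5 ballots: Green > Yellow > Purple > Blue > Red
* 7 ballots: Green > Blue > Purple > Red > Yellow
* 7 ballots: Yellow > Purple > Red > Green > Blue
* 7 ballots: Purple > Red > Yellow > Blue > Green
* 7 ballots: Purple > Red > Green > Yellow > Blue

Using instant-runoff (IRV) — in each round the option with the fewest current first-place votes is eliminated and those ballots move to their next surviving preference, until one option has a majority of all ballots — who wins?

Round 1: Yellow 12, Red 7, Blue 0, Green 17, Purple 14. Blue eliminated.
Round 2: Yellow 12, Red 7, Green 17, Purple 14. Red eliminated.
Round 3: Yellow 19, Green 17, Purple 14. Purple eliminated.
Round 4: Yellow 26, Green 24. Yellow has a majority (≥26).

Yellow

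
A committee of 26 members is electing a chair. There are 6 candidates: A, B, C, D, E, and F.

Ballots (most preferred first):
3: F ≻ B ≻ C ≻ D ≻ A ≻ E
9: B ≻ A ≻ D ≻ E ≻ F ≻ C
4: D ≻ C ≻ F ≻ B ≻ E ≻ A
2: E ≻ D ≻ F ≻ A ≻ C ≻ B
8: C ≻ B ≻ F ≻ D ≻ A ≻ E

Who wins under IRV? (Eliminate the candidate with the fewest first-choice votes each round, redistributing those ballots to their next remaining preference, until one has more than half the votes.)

Round 1: A 0, B 9, C 8, D 4, E 2, F 3. A eliminated.
Round 2: B 9, C 8, D 4, E 2, F 3. E eliminated.
Round 3: B 9, C 8, D 6, F 3. F eliminated.
Round 4: B 12, C 8, D 6. D eliminated.
Round 5: B 12, C 14. C has a majority (≥14).

C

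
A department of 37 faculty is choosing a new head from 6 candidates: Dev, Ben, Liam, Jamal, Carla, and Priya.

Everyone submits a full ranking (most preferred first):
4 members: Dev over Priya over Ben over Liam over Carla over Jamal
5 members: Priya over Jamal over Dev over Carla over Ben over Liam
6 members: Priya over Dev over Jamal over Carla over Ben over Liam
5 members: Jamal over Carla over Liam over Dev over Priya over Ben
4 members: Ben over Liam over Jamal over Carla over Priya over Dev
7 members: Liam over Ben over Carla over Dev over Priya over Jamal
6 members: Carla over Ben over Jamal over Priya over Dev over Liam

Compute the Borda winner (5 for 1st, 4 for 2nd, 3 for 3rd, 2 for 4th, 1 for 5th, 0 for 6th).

Dev: 4×5 + 5×3 + 6×4 + 5×2 + 4×0 + 7×2 + 6×1 = 89
Ben: 4×3 + 5×1 + 6×1 + 5×0 + 4×5 + 7×4 + 6×4 = 95
Liam: 4×2 + 5×0 + 6×0 + 5×3 + 4×4 + 7×5 + 6×0 = 74
Jamal: 4×0 + 5×4 + 6×3 + 5×5 + 4×3 + 7×0 + 6×3 = 93
Carla: 4×1 + 5×2 + 6×2 + 5×4 + 4×2 + 7×3 + 6×5 = 105
Priya: 4×4 + 5×5 + 6×5 + 5×1 + 4×1 + 7×1 + 6×2 = 99

Carla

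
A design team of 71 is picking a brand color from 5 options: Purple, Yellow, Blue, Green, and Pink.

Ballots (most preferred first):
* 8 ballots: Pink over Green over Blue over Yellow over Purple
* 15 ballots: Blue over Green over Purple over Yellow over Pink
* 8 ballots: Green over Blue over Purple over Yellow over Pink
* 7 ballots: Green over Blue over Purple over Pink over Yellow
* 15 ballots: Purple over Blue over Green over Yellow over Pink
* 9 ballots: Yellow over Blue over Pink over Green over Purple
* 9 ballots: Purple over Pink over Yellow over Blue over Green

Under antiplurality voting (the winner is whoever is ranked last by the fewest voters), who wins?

Last-place votes: Purple 17, Yellow 7, Blue 0, Green 9, Pink 38.

Blue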